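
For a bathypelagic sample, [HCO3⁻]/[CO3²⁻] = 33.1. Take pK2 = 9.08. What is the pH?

pH = 7.56

From K2 = [H⁺][CO3²⁻]/[HCO3⁻]:  pH = pK2 − log₁₀([HCO3⁻]/[CO3²⁻])
log₁₀(33.1) = +1.520
pH = 9.08 − (+1.520) = 7.56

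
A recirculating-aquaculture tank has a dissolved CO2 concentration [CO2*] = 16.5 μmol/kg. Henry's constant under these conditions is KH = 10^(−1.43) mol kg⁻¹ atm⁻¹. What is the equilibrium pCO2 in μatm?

pCO2 = 444 μatm

KH = 10^(−1.43) = 3.715×10^-2 mol kg⁻¹ atm⁻¹
pCO2 = [CO2*]/KH = 16.5×10^-6 / 3.715×10^-2 = 4.44×10^-4 atm = 444 μatm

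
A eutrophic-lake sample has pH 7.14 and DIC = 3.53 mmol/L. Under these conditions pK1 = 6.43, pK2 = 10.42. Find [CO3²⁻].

[CO3²⁻] = 1.55 μmol/L

α₂ = 1 / (1 + [H⁺]/K2 + [H⁺]²/(K1K2)) = 1 / (1 + 10^+3.28 + 10^+2.57)
   = 1 / (1 + 1905.5 + 371.54) = 1/2278.0 = 0.0004390
[CO3²⁻] = α₂ × DIC = 0.0004390 × 3.53 = 0.00155 mmol/L = 1.55 μmol/L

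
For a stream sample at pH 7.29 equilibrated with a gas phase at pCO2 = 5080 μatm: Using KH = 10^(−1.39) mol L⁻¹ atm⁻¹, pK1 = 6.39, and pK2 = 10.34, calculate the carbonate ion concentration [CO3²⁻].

[CO2*] = KH · pCO2 = 10^(−1.39) × 5080×10^-6 = 2.069×10^-4 mol/L
α₀ = 1/(1 + K1/[H⁺] + K1K2/[H⁺]²) = 1/(1 + 10^+0.90 + 10^-2.15) = 0.1117
DIC = [CO2*]/α₀ = 2.069×10^-4 / 0.1117 = 1.852 mmol/L
[CO3²⁻] = α₂·DIC; α₂ = 0.0007910, so [CO3²⁻] = 0.0007910 × 1.852 = 0.00147 mmol/L = 1.47 μmol/L

[CO3²⁻] = 1.47 μmol/L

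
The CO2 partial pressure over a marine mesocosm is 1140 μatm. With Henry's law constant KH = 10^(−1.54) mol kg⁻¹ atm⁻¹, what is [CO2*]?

KH = 10^(−1.54) = 2.884×10^-2 mol kg⁻¹ atm⁻¹
[CO2*] = KH · pCO2 = 2.884×10^-2 × 1140×10^-6 atm = 3.29×10^-5 mol/kg

[CO2*] = 32.9 μmol/kg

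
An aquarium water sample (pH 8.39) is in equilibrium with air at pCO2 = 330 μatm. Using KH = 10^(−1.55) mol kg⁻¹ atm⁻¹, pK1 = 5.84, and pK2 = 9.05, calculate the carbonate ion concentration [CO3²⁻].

[CO3²⁻] = 0.722 mmol/kg

[CO2*] = KH · pCO2 = 10^(−1.55) × 330×10^-6 = 9.301×10^-6 mol/kg
α₀ = 1/(1 + K1/[H⁺] + K1K2/[H⁺]²) = 1/(1 + 10^+2.55 + 10^+1.89) = 0.002307
DIC = [CO2*]/α₀ = 9.301×10^-6 / 0.002307 = 4.031 mmol/kg
[CO3²⁻] = α₂·DIC; α₂ = 0.1791, so [CO3²⁻] = 0.1791 × 4.031 = 0.722 mmol/kg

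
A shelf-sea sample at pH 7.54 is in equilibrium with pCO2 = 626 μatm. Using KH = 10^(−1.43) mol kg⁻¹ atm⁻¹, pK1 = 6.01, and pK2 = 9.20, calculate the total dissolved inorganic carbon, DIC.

DIC = 0.829 mmol/kg

[CO2*] = KH · pCO2 = 10^(−1.43) × 626×10^-6 = 2.326×10^-5 mol/kg
α₀ = 1/(1 + K1/[H⁺] + K1K2/[H⁺]²) = 1/(1 + 10^+1.53 + 10^-0.13) = 0.02807
DIC = [CO2*]/α₀ = 2.326×10^-5 / 0.02807 = 0.829 mmol/kg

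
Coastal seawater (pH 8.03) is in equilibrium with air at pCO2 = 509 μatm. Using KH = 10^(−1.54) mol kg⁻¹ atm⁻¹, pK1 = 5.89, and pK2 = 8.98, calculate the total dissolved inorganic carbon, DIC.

DIC = 2.27 mmol/kg

[CO2*] = KH · pCO2 = 10^(−1.54) × 509×10^-6 = 1.468×10^-5 mol/kg
α₀ = 1/(1 + K1/[H⁺] + K1K2/[H⁺]²) = 1/(1 + 10^+2.14 + 10^+1.19) = 0.006471
DIC = [CO2*]/α₀ = 1.468×10^-5 / 0.006471 = 2.27 mmol/kg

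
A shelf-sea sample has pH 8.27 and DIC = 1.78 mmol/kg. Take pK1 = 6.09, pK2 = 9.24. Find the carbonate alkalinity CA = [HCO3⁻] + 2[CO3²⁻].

CA = 1.94 mmol/kg

CA = [HCO3⁻] + 2[CO3²⁻] = (α₁ + 2α₂)·DIC
At pH 8.27: [H⁺]/K1 = 10^-2.18 = 0.0066069, K2/[H⁺] = 10^-0.97 = 0.10715
α₁ = 1/(1 + 0.0066069 + 0.10715) = 1/1.1138 = 0.8979; α₂ = α₁·K2/[H⁺] = 0.09621
α₁ + 2α₂ = 1.0903
CA = 1.0903 × 1.78 = 1.94 mmol/kg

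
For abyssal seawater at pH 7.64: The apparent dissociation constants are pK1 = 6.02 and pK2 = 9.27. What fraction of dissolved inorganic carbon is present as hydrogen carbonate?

α₁ = 0.955

α₁ = 1 / (1 + [H⁺]/K1 + K2/[H⁺]) = 1 / (1 + 10^-1.62 + 10^-1.63)
   = 1 / (1 + 0.023988 + 0.023442) = 1/1.0474 = 0.9547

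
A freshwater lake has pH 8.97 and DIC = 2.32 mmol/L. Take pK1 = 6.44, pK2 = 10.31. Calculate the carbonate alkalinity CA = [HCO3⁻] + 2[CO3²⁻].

CA = 2.41 mmol/L

CA = [HCO3⁻] + 2[CO3²⁻] = (α₁ + 2α₂)·DIC
At pH 8.97: [H⁺]/K1 = 10^-2.53 = 0.0029512, K2/[H⁺] = 10^-1.34 = 0.045709
α₁ = 1/(1 + 0.0029512 + 0.045709) = 1/1.0487 = 0.9536; α₂ = α₁·K2/[H⁺] = 0.04359
α₁ + 2α₂ = 1.0408
CA = 1.0408 × 2.32 = 2.41 mmol/L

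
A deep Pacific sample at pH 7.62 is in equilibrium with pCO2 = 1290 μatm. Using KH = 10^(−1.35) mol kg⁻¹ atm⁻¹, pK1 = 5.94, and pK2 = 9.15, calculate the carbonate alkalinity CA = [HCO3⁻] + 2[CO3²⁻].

CA = 2.92 mmol/kg

[CO2*] = KH · pCO2 = 10^(−1.35) × 1290×10^-6 = 5.762×10^-5 mol/kg
α₀ = 1/(1 + K1/[H⁺] + K1K2/[H⁺]²) = 1/(1 + 10^+1.68 + 10^+0.15) = 0.01989
DIC = [CO2*]/α₀ = 5.762×10^-5 / 0.01989 = 2.897 mmol/kg
CA = (α₁ + 2α₂)·DIC = (0.9520 + 2×0.02810) × 2.897 = 2.92 mmol/kg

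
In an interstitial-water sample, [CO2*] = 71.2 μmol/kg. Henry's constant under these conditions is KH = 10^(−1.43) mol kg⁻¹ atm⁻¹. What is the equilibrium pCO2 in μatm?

KH = 10^(−1.43) = 3.715×10^-2 mol kg⁻¹ atm⁻¹
pCO2 = [CO2*]/KH = 71.2×10^-6 / 3.715×10^-2 = 1.92×10^-3 atm = 1920 μatm

pCO2 = 1920 μatm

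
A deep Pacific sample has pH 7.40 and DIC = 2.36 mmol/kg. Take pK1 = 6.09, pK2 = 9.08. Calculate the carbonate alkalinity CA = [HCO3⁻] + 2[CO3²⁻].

CA = 2.30 mmol/kg

CA = [HCO3⁻] + 2[CO3²⁻] = (α₁ + 2α₂)·DIC
At pH 7.40: [H⁺]/K1 = 10^-1.31 = 0.048978, K2/[H⁺] = 10^-1.68 = 0.020893
α₁ = 1/(1 + 0.048978 + 0.020893) = 1/1.0699 = 0.9347; α₂ = α₁·K2/[H⁺] = 0.01953
α₁ + 2α₂ = 0.9737
CA = 0.9737 × 2.36 = 2.30 mmol/kg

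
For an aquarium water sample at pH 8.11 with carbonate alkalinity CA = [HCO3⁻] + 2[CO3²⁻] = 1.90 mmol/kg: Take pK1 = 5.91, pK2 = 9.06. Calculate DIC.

DIC = 1.74 mmol/kg

CA = [HCO3⁻] + 2[CO3²⁻] = (α₁ + 2α₂)·DIC
At pH 8.11: [H⁺]/K1 = 10^-2.20 = 0.0063096, K2/[H⁺] = 10^-0.95 = 0.11220
α₁ = 1/(1 + 0.0063096 + 0.11220) = 1/1.1185 = 0.8940; α₂ = α₁·K2/[H⁺] = 0.1003
α₁ + 2α₂ = 1.0947
DIC = CA / (α₁ + 2α₂) = 1.90 / 1.0947 = 1.74 mmol/kg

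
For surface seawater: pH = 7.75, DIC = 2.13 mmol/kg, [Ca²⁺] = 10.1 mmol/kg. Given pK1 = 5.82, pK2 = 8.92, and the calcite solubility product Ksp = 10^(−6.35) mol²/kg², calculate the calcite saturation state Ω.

α₂ = 1 / (1 + [H⁺]/K2 + [H⁺]²/(K1K2)) = 1 / (1 + 10^+1.17 + 10^-0.76)
   = 1 / (1 + 14.791 + 0.17378) = 1/15.965 = 0.06264
[CO3²⁻] = α₂ × DIC = 0.06264 × 2.13 = 0.1334 mmol/kg
Ksp = 10^(−6.35) = 4.467×10^-7
Ω = [Ca²⁺][CO3²⁻]/Ksp = (10.1×10^-3)(1.334×10^-4) / 4.467×10^-7 = 3.02

Ω = 3.02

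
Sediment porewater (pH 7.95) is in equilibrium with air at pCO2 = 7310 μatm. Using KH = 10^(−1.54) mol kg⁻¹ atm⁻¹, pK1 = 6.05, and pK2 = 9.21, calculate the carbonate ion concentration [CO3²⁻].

[CO3²⁻] = 0.920 mmol/kg

[CO2*] = KH · pCO2 = 10^(−1.54) × 7310×10^-6 = 2.108×10^-4 mol/kg
α₀ = 1/(1 + K1/[H⁺] + K1K2/[H⁺]²) = 1/(1 + 10^+1.90 + 10^+0.64) = 0.01179
DIC = [CO2*]/α₀ = 2.108×10^-4 / 0.01179 = 17.88 mmol/kg
[CO3²⁻] = α₂·DIC; α₂ = 0.05148, so [CO3²⁻] = 0.05148 × 17.88 = 0.920 mmol/kg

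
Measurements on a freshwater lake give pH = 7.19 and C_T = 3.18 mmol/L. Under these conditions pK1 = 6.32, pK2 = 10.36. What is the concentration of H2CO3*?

α₀ = 1 / (1 + K1/[H⁺] + K1K2/[H⁺]²) = 1 / (1 + 10^+0.87 + 10^-2.30)
   = 1 / (1 + 7.4131 + 0.0050119) = 1/8.4181 = 0.1188
[CO2*] = α₀ × DIC = 0.1188 × 3.18 = 0.378 mmol/L

[CO2*] = 0.378 mmol/L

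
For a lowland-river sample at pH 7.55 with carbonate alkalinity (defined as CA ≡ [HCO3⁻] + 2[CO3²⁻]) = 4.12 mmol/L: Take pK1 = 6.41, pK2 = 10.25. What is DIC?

CA = [HCO3⁻] + 2[CO3²⁻] = (α₁ + 2α₂)·DIC
At pH 7.55: [H⁺]/K1 = 10^-1.14 = 0.072444, K2/[H⁺] = 10^-2.70 = 0.0019953
α₁ = 1/(1 + 0.072444 + 0.0019953) = 1/1.0744 = 0.9307; α₂ = α₁·K2/[H⁺] = 0.001857
α₁ + 2α₂ = 0.9344
DIC = CA / (α₁ + 2α₂) = 4.12 / 0.9344 = 4.41 mmol/L

DIC = 4.41 mmol/L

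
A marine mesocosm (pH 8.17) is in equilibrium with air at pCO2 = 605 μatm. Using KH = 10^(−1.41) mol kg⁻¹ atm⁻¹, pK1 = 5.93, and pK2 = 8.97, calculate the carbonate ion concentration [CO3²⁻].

[CO3²⁻] = 0.648 mmol/kg

[CO2*] = KH · pCO2 = 10^(−1.41) × 605×10^-6 = 2.354×10^-5 mol/kg
α₀ = 1/(1 + K1/[H⁺] + K1K2/[H⁺]²) = 1/(1 + 10^+2.24 + 10^+1.44) = 0.004943
DIC = [CO2*]/α₀ = 2.354×10^-5 / 0.004943 = 4.762 mmol/kg
[CO3²⁻] = α₂·DIC; α₂ = 0.1361, so [CO3²⁻] = 0.1361 × 4.762 = 0.648 mmol/kg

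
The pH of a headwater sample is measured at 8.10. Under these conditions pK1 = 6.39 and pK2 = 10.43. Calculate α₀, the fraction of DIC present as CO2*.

α₀ = 0.0190

α₀ = 1 / (1 + K1/[H⁺] + K1K2/[H⁺]²) = 1 / (1 + 10^+1.71 + 10^-0.62)
   = 1 / (1 + 51.286 + 0.23988) = 1/52.526 = 0.01904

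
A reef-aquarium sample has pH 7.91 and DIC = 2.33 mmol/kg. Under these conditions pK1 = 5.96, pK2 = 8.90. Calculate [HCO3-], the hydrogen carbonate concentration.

α₁ = 1 / (1 + [H⁺]/K1 + K2/[H⁺]) = 1 / (1 + 10^-1.95 + 10^-0.99)
   = 1 / (1 + 0.011220 + 0.10233) = 1/1.1135 = 0.8980
[HCO3⁻] = α₁ × DIC = 0.8980 × 2.33 = 2.09 mmol/kg

[HCO3⁻] = 2.09 mmol/kg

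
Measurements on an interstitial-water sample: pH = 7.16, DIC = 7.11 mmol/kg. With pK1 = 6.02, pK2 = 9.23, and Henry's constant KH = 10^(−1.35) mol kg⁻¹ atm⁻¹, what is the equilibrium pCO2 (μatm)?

α₀ = 1 / (1 + K1/[H⁺] + K1K2/[H⁺]²) = 1 / (1 + 10^+1.14 + 10^-0.93)
   = 1 / (1 + 13.804 + 0.11749) = 1/14.921 = 0.06702
[CO2*] = α₀ × DIC = 0.06702 × 7.11 = 0.4765 mmol/kg
pCO2 = [CO2*]/KH = 4.765×10^-4 / 4.467×10^-2 = 1.07×10^4 μatm

pCO2 = 1.07×10^4 μatm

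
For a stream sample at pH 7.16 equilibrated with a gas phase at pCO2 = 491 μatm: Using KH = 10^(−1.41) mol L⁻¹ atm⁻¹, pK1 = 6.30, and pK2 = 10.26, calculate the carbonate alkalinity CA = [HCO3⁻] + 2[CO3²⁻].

CA = 0.139 mmol/L

[CO2*] = KH · pCO2 = 10^(−1.41) × 491×10^-6 = 1.910×10^-5 mol/L
α₀ = 1/(1 + K1/[H⁺] + K1K2/[H⁺]²) = 1/(1 + 10^+0.86 + 10^-2.24) = 0.1212
DIC = [CO2*]/α₀ = 1.910×10^-5 / 0.1212 = 0.1576 mmol/L
CA = (α₁ + 2α₂)·DIC = (0.8781 + 2×0.0006975) × 0.1576 = 0.139 mmol/L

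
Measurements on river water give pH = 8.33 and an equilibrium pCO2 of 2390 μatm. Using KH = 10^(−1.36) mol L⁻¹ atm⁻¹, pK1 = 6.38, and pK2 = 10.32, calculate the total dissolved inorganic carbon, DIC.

DIC = 9.50 mmol/L

[CO2*] = KH · pCO2 = 10^(−1.36) × 2390×10^-6 = 1.043×10^-4 mol/L
α₀ = 1/(1 + K1/[H⁺] + K1K2/[H⁺]²) = 1/(1 + 10^+1.95 + 10^-0.04) = 0.01098
DIC = [CO2*]/α₀ = 1.043×10^-4 / 0.01098 = 9.50 mmol/L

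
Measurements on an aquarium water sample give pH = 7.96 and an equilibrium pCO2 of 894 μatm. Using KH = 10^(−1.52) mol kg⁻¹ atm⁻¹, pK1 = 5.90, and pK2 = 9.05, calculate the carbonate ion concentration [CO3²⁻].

[CO2*] = KH · pCO2 = 10^(−1.52) × 894×10^-6 = 2.700×10^-5 mol/kg
α₀ = 1/(1 + K1/[H⁺] + K1K2/[H⁺]²) = 1/(1 + 10^+2.06 + 10^+0.97) = 0.007991
DIC = [CO2*]/α₀ = 2.700×10^-5 / 0.007991 = 3.379 mmol/kg
[CO3²⁻] = α₂·DIC; α₂ = 0.07457, so [CO3²⁻] = 0.07457 × 3.379 = 0.252 mmol/kg

[CO3²⁻] = 0.252 mmol/kg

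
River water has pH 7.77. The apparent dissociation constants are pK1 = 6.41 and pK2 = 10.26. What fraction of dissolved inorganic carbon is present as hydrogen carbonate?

α₁ = 0.955

α₁ = 1 / (1 + [H⁺]/K1 + K2/[H⁺]) = 1 / (1 + 10^-1.36 + 10^-2.49)
   = 1 / (1 + 0.043652 + 0.0032359) = 1/1.0469 = 0.9552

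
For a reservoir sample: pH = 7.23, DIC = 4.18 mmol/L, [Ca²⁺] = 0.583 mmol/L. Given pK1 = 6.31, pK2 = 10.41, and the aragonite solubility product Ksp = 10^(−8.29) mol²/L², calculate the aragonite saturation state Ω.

α₂ = 1 / (1 + [H⁺]/K2 + [H⁺]²/(K1K2)) = 1 / (1 + 10^+3.18 + 10^+2.26)
   = 1 / (1 + 1513.6 + 181.97) = 1/1696.5 = 0.0005894
[CO3²⁻] = α₂ × DIC = 0.0005894 × 4.18 = 0.002464 mmol/L = 2.464 μmol/L
Ksp = 10^(−8.29) = 5.129×10^-9
Ω = [Ca²⁺][CO3²⁻]/Ksp = (0.583×10^-3)(2.464×10^-6) / 5.129×10^-9 = 0.280

Ω = 0.280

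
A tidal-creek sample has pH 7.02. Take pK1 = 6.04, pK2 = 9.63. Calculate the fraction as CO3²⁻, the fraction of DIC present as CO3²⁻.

α₂ = 1 / (1 + [H⁺]/K2 + [H⁺]²/(K1K2)) = 1 / (1 + 10^+2.61 + 10^+1.63)
   = 1 / (1 + 407.38 + 42.658) = 1/451.04 = 0.002217

α₂ = 0.00222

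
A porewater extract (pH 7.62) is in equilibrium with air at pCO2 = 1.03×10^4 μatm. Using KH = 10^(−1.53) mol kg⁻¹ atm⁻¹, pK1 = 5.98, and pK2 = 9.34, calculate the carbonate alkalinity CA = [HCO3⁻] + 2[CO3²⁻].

[CO2*] = KH · pCO2 = 10^(−1.53) × 1.03×10^4×10^-6 = 3.040×10^-4 mol/kg
α₀ = 1/(1 + K1/[H⁺] + K1K2/[H⁺]²) = 1/(1 + 10^+1.64 + 10^-0.08) = 0.02199
DIC = [CO2*]/α₀ = 3.040×10^-4 / 0.02199 = 13.83 mmol/kg
CA = (α₁ + 2α₂)·DIC = (0.9597 + 2×0.01829) × 13.83 = 13.8 mmol/kg

CA = 13.8 mmol/kg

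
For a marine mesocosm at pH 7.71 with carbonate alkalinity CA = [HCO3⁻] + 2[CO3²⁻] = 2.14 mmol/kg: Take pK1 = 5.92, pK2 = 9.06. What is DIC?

DIC = 2.08 mmol/kg

CA = [HCO3⁻] + 2[CO3²⁻] = (α₁ + 2α₂)·DIC
At pH 7.71: [H⁺]/K1 = 10^-1.79 = 0.016218, K2/[H⁺] = 10^-1.35 = 0.044668
α₁ = 1/(1 + 0.016218 + 0.044668) = 1/1.0609 = 0.9426; α₂ = α₁·K2/[H⁺] = 0.04210
α₁ + 2α₂ = 1.0268
DIC = CA / (α₁ + 2α₂) = 2.14 / 1.0268 = 2.08 mmol/kg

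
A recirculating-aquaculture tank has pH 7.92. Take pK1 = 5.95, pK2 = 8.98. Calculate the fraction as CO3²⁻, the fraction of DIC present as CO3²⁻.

α₂ = 1 / (1 + [H⁺]/K2 + [H⁺]²/(K1K2)) = 1 / (1 + 10^+1.06 + 10^-0.91)
   = 1 / (1 + 11.482 + 0.12303) = 1/12.605 = 0.07934

α₂ = 0.0793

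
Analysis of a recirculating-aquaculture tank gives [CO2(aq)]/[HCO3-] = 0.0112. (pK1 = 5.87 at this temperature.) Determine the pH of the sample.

pH = 7.82

From K1 = [H⁺][HCO3-]/[CO2(aq)]:  pH = pK1 − log₁₀([CO2(aq)]/[HCO3-])
log₁₀(0.0112) = -1.951
pH = 5.87 − (-1.951) = 7.82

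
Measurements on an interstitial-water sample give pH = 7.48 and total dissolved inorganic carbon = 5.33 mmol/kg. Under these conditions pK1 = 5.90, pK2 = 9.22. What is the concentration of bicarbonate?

α₁ = 1 / (1 + [H⁺]/K1 + K2/[H⁺]) = 1 / (1 + 10^-1.58 + 10^-1.74)
   = 1 / (1 + 0.026303 + 0.018197) = 1/1.0445 = 0.9574
[HCO3⁻] = α₁ × DIC = 0.9574 × 5.33 = 5.10 mmol/kg

[HCO3⁻] = 5.10 mmol/kg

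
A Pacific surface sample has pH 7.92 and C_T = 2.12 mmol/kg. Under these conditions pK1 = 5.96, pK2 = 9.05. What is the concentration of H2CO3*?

α₀ = 1 / (1 + K1/[H⁺] + K1K2/[H⁺]²) = 1 / (1 + 10^+1.96 + 10^+0.83)
   = 1 / (1 + 91.201 + 6.7608) = 1/98.962 = 0.01010
[CO2*] = α₀ × DIC = 0.01010 × 2.12 = 0.0214 mmol/kg

[CO2*] = 0.0214 mmol/kg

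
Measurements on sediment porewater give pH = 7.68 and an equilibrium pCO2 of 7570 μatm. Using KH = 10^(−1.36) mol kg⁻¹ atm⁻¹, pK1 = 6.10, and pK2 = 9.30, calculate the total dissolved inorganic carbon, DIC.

DIC = 13.2 mmol/kg

[CO2*] = KH · pCO2 = 10^(−1.36) × 7570×10^-6 = 3.304×10^-4 mol/kg
α₀ = 1/(1 + K1/[H⁺] + K1K2/[H⁺]²) = 1/(1 + 10^+1.58 + 10^-0.04) = 0.02504
DIC = [CO2*]/α₀ = 3.304×10^-4 / 0.02504 = 13.2 mmol/kg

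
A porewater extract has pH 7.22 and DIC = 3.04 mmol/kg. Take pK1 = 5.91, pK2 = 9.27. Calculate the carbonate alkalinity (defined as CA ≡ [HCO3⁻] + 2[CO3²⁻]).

CA = [HCO3⁻] + 2[CO3²⁻] = (α₁ + 2α₂)·DIC
At pH 7.22: [H⁺]/K1 = 10^-1.31 = 0.048978, K2/[H⁺] = 10^-2.05 = 0.0089125
α₁ = 1/(1 + 0.048978 + 0.0089125) = 1/1.0579 = 0.9453; α₂ = α₁·K2/[H⁺] = 0.008425
α₁ + 2α₂ = 0.9621
CA = 0.9621 × 3.04 = 2.92 mmol/kg

CA = 2.92 mmol/kg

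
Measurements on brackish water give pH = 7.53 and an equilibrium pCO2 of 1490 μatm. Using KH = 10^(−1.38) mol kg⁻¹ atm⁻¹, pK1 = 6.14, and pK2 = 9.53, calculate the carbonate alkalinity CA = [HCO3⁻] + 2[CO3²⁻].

[CO2*] = KH · pCO2 = 10^(−1.38) × 1490×10^-6 = 6.211×10^-5 mol/kg
α₀ = 1/(1 + K1/[H⁺] + K1K2/[H⁺]²) = 1/(1 + 10^+1.39 + 10^-0.61) = 0.03877
DIC = [CO2*]/α₀ = 6.211×10^-5 / 0.03877 = 1.602 mmol/kg
CA = (α₁ + 2α₂)·DIC = (0.9517 + 2×0.009517) × 1.602 = 1.56 mmol/kg

CA = 1.56 mmol/kg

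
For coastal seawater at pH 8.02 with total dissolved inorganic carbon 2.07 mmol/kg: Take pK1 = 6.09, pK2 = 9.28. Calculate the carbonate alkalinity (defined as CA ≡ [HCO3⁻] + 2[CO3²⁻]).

CA = [HCO3⁻] + 2[CO3²⁻] = (α₁ + 2α₂)·DIC
At pH 8.02: [H⁺]/K1 = 10^-1.93 = 0.011749, K2/[H⁺] = 10^-1.26 = 0.054954
α₁ = 1/(1 + 0.011749 + 0.054954) = 1/1.0667 = 0.9375; α₂ = α₁·K2/[H⁺] = 0.05152
α₁ + 2α₂ = 1.0405
CA = 1.0405 × 2.07 = 2.15 mmol/kg

CA = 2.15 mmol/kg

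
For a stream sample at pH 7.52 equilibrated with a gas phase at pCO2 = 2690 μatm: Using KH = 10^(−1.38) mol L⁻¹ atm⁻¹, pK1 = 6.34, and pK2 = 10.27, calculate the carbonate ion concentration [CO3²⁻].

[CO2*] = KH · pCO2 = 10^(−1.38) × 2690×10^-6 = 1.121×10^-4 mol/L
α₀ = 1/(1 + K1/[H⁺] + K1K2/[H⁺]²) = 1/(1 + 10^+1.18 + 10^-1.57) = 0.06187
DIC = [CO2*]/α₀ = 1.121×10^-4 / 0.06187 = 1.812 mmol/L
[CO3²⁻] = α₂·DIC; α₂ = 0.001665, so [CO3²⁻] = 0.001665 × 1.812 = 0.00302 mmol/L = 3.02 μmol/L

[CO3²⁻] = 3.02 μmol/L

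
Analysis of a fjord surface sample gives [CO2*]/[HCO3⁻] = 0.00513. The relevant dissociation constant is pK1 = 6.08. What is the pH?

pH = 8.37

From K1 = [H⁺][HCO3⁻]/[CO2*]:  pH = pK1 − log₁₀([CO2*]/[HCO3⁻])
log₁₀(0.00513) = -2.290
pH = 6.08 − (-2.290) = 8.37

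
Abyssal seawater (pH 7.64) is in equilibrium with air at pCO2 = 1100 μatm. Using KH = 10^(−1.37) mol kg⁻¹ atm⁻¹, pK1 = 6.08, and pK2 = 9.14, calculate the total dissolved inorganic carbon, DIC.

DIC = 1.80 mmol/kg

[CO2*] = KH · pCO2 = 10^(−1.37) × 1100×10^-6 = 4.692×10^-5 mol/kg
α₀ = 1/(1 + K1/[H⁺] + K1K2/[H⁺]²) = 1/(1 + 10^+1.56 + 10^+0.06) = 0.02600
DIC = [CO2*]/α₀ = 4.692×10^-5 / 0.02600 = 1.80 mmol/kg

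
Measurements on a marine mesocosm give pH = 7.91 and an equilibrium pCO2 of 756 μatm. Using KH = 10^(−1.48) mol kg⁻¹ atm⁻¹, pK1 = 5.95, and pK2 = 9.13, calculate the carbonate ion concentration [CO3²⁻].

[CO2*] = KH · pCO2 = 10^(−1.48) × 756×10^-6 = 2.503×10^-5 mol/kg
α₀ = 1/(1 + K1/[H⁺] + K1K2/[H⁺]²) = 1/(1 + 10^+1.96 + 10^+0.74) = 0.01024
DIC = [CO2*]/α₀ = 2.503×10^-5 / 0.01024 = 2.446 mmol/kg
[CO3²⁻] = α₂·DIC; α₂ = 0.05625, so [CO3²⁻] = 0.05625 × 2.446 = 0.138 mmol/kg

[CO3²⁻] = 0.138 mmol/kg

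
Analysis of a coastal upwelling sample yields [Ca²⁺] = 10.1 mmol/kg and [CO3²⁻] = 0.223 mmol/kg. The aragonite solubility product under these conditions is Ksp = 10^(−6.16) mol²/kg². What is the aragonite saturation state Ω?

Ω = 3.26

Ksp = 10^(−6.16) = 6.918×10^-7
Ω = [Ca²⁺][CO3²⁻]/Ksp = (10.1×10^-3)(0.223×10^-3) / 6.918×10^-7 = 3.26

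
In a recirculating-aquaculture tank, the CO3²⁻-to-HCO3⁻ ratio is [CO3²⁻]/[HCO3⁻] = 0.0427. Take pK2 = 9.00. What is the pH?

pH = 7.63

From K2 = [H⁺][CO3²⁻]/[HCO3⁻]:  pH = pK2 + log₁₀([CO3²⁻]/[HCO3⁻])
log₁₀(0.0427) = -1.370
pH = 9.00 + (-1.370) = 7.63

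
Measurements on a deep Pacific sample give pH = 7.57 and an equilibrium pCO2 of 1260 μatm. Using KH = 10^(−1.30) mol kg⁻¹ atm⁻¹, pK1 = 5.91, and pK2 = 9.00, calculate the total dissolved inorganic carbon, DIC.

[CO2*] = KH · pCO2 = 10^(−1.30) × 1260×10^-6 = 6.315×10^-5 mol/kg
α₀ = 1/(1 + K1/[H⁺] + K1K2/[H⁺]²) = 1/(1 + 10^+1.66 + 10^+0.23) = 0.02066
DIC = [CO2*]/α₀ = 6.315×10^-5 / 0.02066 = 3.06 mmol/kg

DIC = 3.06 mmol/kg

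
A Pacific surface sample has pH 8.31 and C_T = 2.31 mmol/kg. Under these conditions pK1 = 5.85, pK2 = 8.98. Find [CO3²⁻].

[CO3²⁻] = 0.406 mmol/kg

α₂ = 1 / (1 + [H⁺]/K2 + [H⁺]²/(K1K2)) = 1 / (1 + 10^+0.67 + 10^-1.79)
   = 1 / (1 + 4.6774 + 0.016218) = 1/5.6936 = 0.1756
[CO3²⁻] = α₂ × DIC = 0.1756 × 2.31 = 0.406 mmol/kg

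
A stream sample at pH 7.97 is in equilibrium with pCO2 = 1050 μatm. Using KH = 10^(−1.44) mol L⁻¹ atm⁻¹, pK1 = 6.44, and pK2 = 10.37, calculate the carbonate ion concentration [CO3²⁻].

[CO3²⁻] = 5.14 μmol/L

[CO2*] = KH · pCO2 = 10^(−1.44) × 1050×10^-6 = 3.812×10^-5 mol/L
α₀ = 1/(1 + K1/[H⁺] + K1K2/[H⁺]²) = 1/(1 + 10^+1.53 + 10^-0.87) = 0.02856
DIC = [CO2*]/α₀ = 3.812×10^-5 / 0.02856 = 1.335 mmol/L
[CO3²⁻] = α₂·DIC; α₂ = 0.003852, so [CO3²⁻] = 0.003852 × 1.335 = 0.00514 mmol/L = 5.14 μmol/L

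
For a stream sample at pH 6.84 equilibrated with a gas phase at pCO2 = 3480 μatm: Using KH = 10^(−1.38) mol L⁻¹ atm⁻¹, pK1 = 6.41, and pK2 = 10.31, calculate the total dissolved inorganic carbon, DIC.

DIC = 0.536 mmol/L

[CO2*] = KH · pCO2 = 10^(−1.38) × 3480×10^-6 = 1.451×10^-4 mol/L
α₀ = 1/(1 + K1/[H⁺] + K1K2/[H⁺]²) = 1/(1 + 10^+0.43 + 10^-3.04) = 0.2708
DIC = [CO2*]/α₀ = 1.451×10^-4 / 0.2708 = 0.536 mmol/L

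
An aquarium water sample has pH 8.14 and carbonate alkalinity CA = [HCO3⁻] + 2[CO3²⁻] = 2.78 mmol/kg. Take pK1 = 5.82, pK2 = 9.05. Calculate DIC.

DIC = 2.52 mmol/kg

CA = [HCO3⁻] + 2[CO3²⁻] = (α₁ + 2α₂)·DIC
At pH 8.14: [H⁺]/K1 = 10^-2.32 = 0.0047863, K2/[H⁺] = 10^-0.91 = 0.12303
α₁ = 1/(1 + 0.0047863 + 0.12303) = 1/1.1278 = 0.8867; α₂ = α₁·K2/[H⁺] = 0.1091
α₁ + 2α₂ = 1.1048
DIC = CA / (α₁ + 2α₂) = 2.78 / 1.1048 = 2.52 mmol/kg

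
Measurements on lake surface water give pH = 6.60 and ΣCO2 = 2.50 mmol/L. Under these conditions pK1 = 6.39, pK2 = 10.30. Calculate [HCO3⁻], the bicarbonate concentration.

[HCO3⁻] = 1.55 mmol/L

α₁ = 1 / (1 + [H⁺]/K1 + K2/[H⁺]) = 1 / (1 + 10^-0.21 + 10^-3.70)
   = 1 / (1 + 0.61660 + 0.00019953) = 1/1.6168 = 0.6185
[HCO3⁻] = α₁ × DIC = 0.6185 × 2.50 = 1.55 mmol/L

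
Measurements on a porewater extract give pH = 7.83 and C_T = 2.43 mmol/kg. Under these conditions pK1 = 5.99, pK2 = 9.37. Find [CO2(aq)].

α₀ = 1 / (1 + K1/[H⁺] + K1K2/[H⁺]²) = 1 / (1 + 10^+1.84 + 10^+0.30)
   = 1 / (1 + 69.183 + 1.9953) = 1/72.178 = 0.01385
[CO2*] = α₀ × DIC = 0.01385 × 2.43 = 0.0337 mmol/kg

[CO2*] = 0.0337 mmol/kg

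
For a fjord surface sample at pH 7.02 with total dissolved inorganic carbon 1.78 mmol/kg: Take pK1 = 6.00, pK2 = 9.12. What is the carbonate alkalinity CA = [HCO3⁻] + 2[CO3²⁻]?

CA = 1.64 mmol/kg

CA = [HCO3⁻] + 2[CO3²⁻] = (α₁ + 2α₂)·DIC
At pH 7.02: [H⁺]/K1 = 10^-1.02 = 0.095499, K2/[H⁺] = 10^-2.10 = 0.0079433
α₁ = 1/(1 + 0.095499 + 0.0079433) = 1/1.1034 = 0.9063; α₂ = α₁·K2/[H⁺] = 0.007199
α₁ + 2α₂ = 0.9207
CA = 0.9207 × 1.78 = 1.64 mmol/kg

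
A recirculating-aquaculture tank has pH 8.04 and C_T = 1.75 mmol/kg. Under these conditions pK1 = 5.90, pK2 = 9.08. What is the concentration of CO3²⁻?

α₂ = 1 / (1 + [H⁺]/K2 + [H⁺]²/(K1K2)) = 1 / (1 + 10^+1.04 + 10^-1.10)
   = 1 / (1 + 10.965 + 0.079433) = 1/12.044 = 0.08303
[CO3²⁻] = α₂ × DIC = 0.08303 × 1.75 = 0.145 mmol/kg

[CO3²⁻] = 0.145 mmol/kg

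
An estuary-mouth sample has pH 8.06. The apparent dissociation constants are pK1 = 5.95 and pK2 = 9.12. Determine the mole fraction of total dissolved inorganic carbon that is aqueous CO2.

α₀ = 1 / (1 + K1/[H⁺] + K1K2/[H⁺]²) = 1 / (1 + 10^+2.11 + 10^+1.05)
   = 1 / (1 + 128.82 + 11.220) = 1/141.05 = 0.007090

α₀ = 0.00709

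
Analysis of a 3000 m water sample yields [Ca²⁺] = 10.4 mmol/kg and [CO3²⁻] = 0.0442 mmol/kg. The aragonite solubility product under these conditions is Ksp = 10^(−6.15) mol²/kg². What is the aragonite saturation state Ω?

Ω = 0.649

Ksp = 10^(−6.15) = 7.079×10^-7
Ω = [Ca²⁺][CO3²⁻]/Ksp = (10.4×10^-3)(0.0442×10^-3) / 7.079×10^-7 = 0.649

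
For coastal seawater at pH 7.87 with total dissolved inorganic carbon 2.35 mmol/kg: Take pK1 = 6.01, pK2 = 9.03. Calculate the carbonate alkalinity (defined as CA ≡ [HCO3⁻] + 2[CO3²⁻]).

CA = 2.47 mmol/kg

CA = [HCO3⁻] + 2[CO3²⁻] = (α₁ + 2α₂)·DIC
At pH 7.87: [H⁺]/K1 = 10^-1.86 = 0.013804, K2/[H⁺] = 10^-1.16 = 0.069183
α₁ = 1/(1 + 0.013804 + 0.069183) = 1/1.0830 = 0.9234; α₂ = α₁·K2/[H⁺] = 0.06388
α₁ + 2α₂ = 1.0511
CA = 1.0511 × 2.35 = 2.47 mmol/kg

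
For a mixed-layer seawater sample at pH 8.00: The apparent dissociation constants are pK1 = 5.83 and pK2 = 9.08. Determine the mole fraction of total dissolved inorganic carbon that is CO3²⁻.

α₂ = 1 / (1 + [H⁺]/K2 + [H⁺]²/(K1K2)) = 1 / (1 + 10^+1.08 + 10^-1.09)
   = 1 / (1 + 12.023 + 0.081283) = 1/13.104 = 0.07631

α₂ = 0.0763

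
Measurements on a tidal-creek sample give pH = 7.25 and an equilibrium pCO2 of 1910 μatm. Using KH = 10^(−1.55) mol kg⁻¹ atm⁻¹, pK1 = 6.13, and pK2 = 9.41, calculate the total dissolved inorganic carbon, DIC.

DIC = 0.768 mmol/kg

[CO2*] = KH · pCO2 = 10^(−1.55) × 1910×10^-6 = 5.383×10^-5 mol/kg
α₀ = 1/(1 + K1/[H⁺] + K1K2/[H⁺]²) = 1/(1 + 10^+1.12 + 10^-1.04) = 0.07006
DIC = [CO2*]/α₀ = 5.383×10^-5 / 0.07006 = 0.768 mmol/kg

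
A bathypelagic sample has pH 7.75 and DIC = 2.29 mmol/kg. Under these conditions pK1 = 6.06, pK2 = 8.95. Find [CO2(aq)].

α₀ = 1 / (1 + K1/[H⁺] + K1K2/[H⁺]²) = 1 / (1 + 10^+1.69 + 10^+0.49)
   = 1 / (1 + 48.978 + 3.0903) = 1/53.068 = 0.01884
[CO2*] = α₀ × DIC = 0.01884 × 2.29 = 0.0432 mmol/kg

[CO2*] = 0.0432 mmol/kg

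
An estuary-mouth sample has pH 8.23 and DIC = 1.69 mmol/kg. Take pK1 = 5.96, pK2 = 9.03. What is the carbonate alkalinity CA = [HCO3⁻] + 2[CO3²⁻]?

CA = [HCO3⁻] + 2[CO3²⁻] = (α₁ + 2α₂)·DIC
At pH 8.23: [H⁺]/K1 = 10^-2.27 = 0.0053703, K2/[H⁺] = 10^-0.80 = 0.15849
α₁ = 1/(1 + 0.0053703 + 0.15849) = 1/1.1639 = 0.8592; α₂ = α₁·K2/[H⁺] = 0.1362
α₁ + 2α₂ = 1.1316
CA = 1.1316 × 1.69 = 1.91 mmol/kg

CA = 1.91 mmol/kg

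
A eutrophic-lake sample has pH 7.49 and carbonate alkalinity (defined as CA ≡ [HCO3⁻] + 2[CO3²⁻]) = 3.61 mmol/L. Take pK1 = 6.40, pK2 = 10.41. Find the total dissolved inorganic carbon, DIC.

DIC = 3.90 mmol/L

CA = [HCO3⁻] + 2[CO3²⁻] = (α₁ + 2α₂)·DIC
At pH 7.49: [H⁺]/K1 = 10^-1.09 = 0.081283, K2/[H⁺] = 10^-2.92 = 0.0012023
α₁ = 1/(1 + 0.081283 + 0.0012023) = 1/1.0825 = 0.9238; α₂ = α₁·K2/[H⁺] = 0.001111
α₁ + 2α₂ = 0.9260
DIC = CA / (α₁ + 2α₂) = 3.61 / 0.9260 = 3.90 mmol/L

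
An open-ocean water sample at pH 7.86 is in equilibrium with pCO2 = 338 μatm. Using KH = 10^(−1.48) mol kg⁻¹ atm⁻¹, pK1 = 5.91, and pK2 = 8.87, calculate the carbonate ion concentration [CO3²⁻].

[CO2*] = KH · pCO2 = 10^(−1.48) × 338×10^-6 = 1.119×10^-5 mol/kg
α₀ = 1/(1 + K1/[H⁺] + K1K2/[H⁺]²) = 1/(1 + 10^+1.95 + 10^+0.94) = 0.01012
DIC = [CO2*]/α₀ = 1.119×10^-5 / 0.01012 = 1.106 mmol/kg
[CO3²⁻] = α₂·DIC; α₂ = 0.08812, so [CO3²⁻] = 0.08812 × 1.106 = 0.0975 mmol/kg

[CO3²⁻] = 0.0975 mmol/kg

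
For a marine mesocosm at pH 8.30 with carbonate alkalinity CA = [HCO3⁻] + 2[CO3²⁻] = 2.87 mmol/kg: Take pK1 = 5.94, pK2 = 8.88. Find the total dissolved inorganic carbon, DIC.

CA = [HCO3⁻] + 2[CO3²⁻] = (α₁ + 2α₂)·DIC
At pH 8.30: [H⁺]/K1 = 10^-2.36 = 0.0043652, K2/[H⁺] = 10^-0.58 = 0.26303
α₁ = 1/(1 + 0.0043652 + 0.26303) = 1/1.2674 = 0.7890; α₂ = α₁·K2/[H⁺] = 0.2075
α₁ + 2α₂ = 1.2041
DIC = CA / (α₁ + 2α₂) = 2.87 / 1.2041 = 2.38 mmol/kg

DIC = 2.38 mmol/kg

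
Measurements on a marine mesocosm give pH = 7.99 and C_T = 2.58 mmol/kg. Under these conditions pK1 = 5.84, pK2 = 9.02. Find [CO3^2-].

[CO3²⁻] = 0.219 mmol/kg

α₂ = 1 / (1 + [H⁺]/K2 + [H⁺]²/(K1K2)) = 1 / (1 + 10^+1.03 + 10^-1.12)
   = 1 / (1 + 10.715 + 0.075858) = 1/11.791 = 0.08481
[CO3²⁻] = α₂ × DIC = 0.08481 × 2.58 = 0.219 mmol/kg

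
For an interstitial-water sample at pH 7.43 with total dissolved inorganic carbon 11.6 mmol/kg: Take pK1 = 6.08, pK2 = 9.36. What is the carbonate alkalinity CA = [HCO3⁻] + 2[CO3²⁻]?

CA = 11.2 mmol/kg

CA = [HCO3⁻] + 2[CO3²⁻] = (α₁ + 2α₂)·DIC
At pH 7.43: [H⁺]/K1 = 10^-1.35 = 0.044668, K2/[H⁺] = 10^-1.93 = 0.011749
α₁ = 1/(1 + 0.044668 + 0.011749) = 1/1.0564 = 0.9466; α₂ = α₁·K2/[H⁺] = 0.01112
α₁ + 2α₂ = 0.9688
CA = 0.9688 × 11.6 = 11.2 mmol/kg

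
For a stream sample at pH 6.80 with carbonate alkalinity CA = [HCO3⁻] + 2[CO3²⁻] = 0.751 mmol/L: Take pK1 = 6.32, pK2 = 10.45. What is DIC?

CA = [HCO3⁻] + 2[CO3²⁻] = (α₁ + 2α₂)·DIC
At pH 6.80: [H⁺]/K1 = 10^-0.48 = 0.33113, K2/[H⁺] = 10^-3.65 = 0.00022387
α₁ = 1/(1 + 0.33113 + 0.00022387) = 1/1.3314 = 0.7511; α₂ = α₁·K2/[H⁺] = 0.0001682
α₁ + 2α₂ = 0.7515
DIC = CA / (α₁ + 2α₂) = 0.751 / 0.7515 = 0.999 mmol/L

DIC = 0.999 mmol/L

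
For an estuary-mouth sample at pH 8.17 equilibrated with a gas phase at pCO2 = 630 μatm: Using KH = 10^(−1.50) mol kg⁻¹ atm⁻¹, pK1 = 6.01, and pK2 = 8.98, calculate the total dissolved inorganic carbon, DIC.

DIC = 3.35 mmol/kg

[CO2*] = KH · pCO2 = 10^(−1.50) × 630×10^-6 = 1.992×10^-5 mol/kg
α₀ = 1/(1 + K1/[H⁺] + K1K2/[H⁺]²) = 1/(1 + 10^+2.16 + 10^+1.35) = 0.005955
DIC = [CO2*]/α₀ = 1.992×10^-5 / 0.005955 = 3.35 mmol/kg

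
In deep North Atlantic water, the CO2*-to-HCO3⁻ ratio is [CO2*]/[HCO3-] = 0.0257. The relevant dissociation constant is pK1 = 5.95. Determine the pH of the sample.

pH = 7.54

From K1 = [H⁺][HCO3-]/[CO2*]:  pH = pK1 − log₁₀([CO2*]/[HCO3-])
log₁₀(0.0257) = -1.590
pH = 5.95 − (-1.590) = 7.54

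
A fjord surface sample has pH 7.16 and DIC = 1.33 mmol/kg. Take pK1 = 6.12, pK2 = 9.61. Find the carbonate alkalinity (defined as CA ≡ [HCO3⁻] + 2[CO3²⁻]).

CA = 1.22 mmol/kg

CA = [HCO3⁻] + 2[CO3²⁻] = (α₁ + 2α₂)·DIC
At pH 7.16: [H⁺]/K1 = 10^-1.04 = 0.091201, K2/[H⁺] = 10^-2.45 = 0.0035481
α₁ = 1/(1 + 0.091201 + 0.0035481) = 1/1.0947 = 0.9135; α₂ = α₁·K2/[H⁺] = 0.003241
α₁ + 2α₂ = 0.9199
CA = 0.9199 × 1.33 = 1.22 mmol/kg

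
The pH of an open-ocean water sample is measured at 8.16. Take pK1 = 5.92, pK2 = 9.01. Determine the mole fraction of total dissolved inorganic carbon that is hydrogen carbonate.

α₁ = 1 / (1 + [H⁺]/K1 + K2/[H⁺]) = 1 / (1 + 10^-2.24 + 10^-0.85)
   = 1 / (1 + 0.0057544 + 0.14125) = 1/1.1470 = 0.8718

α₁ = 0.872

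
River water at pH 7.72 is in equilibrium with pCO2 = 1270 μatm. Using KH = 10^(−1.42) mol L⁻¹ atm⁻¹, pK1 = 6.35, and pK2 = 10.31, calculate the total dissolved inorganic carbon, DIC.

[CO2*] = KH · pCO2 = 10^(−1.42) × 1270×10^-6 = 4.828×10^-5 mol/L
α₀ = 1/(1 + K1/[H⁺] + K1K2/[H⁺]²) = 1/(1 + 10^+1.37 + 10^-1.22) = 0.04081
DIC = [CO2*]/α₀ = 4.828×10^-5 / 0.04081 = 1.18 mmol/L

DIC = 1.18 mmol/L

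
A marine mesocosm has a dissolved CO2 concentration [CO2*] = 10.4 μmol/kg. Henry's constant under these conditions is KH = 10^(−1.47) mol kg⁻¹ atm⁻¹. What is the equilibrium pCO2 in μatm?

pCO2 = 307 μatm

KH = 10^(−1.47) = 3.388×10^-2 mol kg⁻¹ atm⁻¹
pCO2 = [CO2*]/KH = 10.4×10^-6 / 3.388×10^-2 = 3.07×10^-4 atm = 307 μatm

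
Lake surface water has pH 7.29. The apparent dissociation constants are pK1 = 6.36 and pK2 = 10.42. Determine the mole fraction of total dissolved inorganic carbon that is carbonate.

α₂ = 1 / (1 + [H⁺]/K2 + [H⁺]²/(K1K2)) = 1 / (1 + 10^+3.13 + 10^+2.20)
   = 1 / (1 + 1349.0 + 158.49) = 1/1508.5 = 0.0006629

α₂ = 0.000663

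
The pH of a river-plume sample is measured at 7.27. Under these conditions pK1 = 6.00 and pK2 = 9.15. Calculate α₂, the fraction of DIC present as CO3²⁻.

α₂ = 1 / (1 + [H⁺]/K2 + [H⁺]²/(K1K2)) = 1 / (1 + 10^+1.88 + 10^+0.61)
   = 1 / (1 + 75.858 + 4.0738) = 1/80.932 = 0.01236

α₂ = 0.0124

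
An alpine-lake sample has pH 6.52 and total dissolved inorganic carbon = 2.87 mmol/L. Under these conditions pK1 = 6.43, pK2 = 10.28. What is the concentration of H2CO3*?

[CO2*] = 1.29 mmol/L

α₀ = 1 / (1 + K1/[H⁺] + K1K2/[H⁺]²) = 1 / (1 + 10^+0.09 + 10^-3.67)
   = 1 / (1 + 1.2303 + 0.00021380) = 1/2.2305 = 0.4483
[CO2*] = α₀ × DIC = 0.4483 × 2.87 = 1.29 mmol/L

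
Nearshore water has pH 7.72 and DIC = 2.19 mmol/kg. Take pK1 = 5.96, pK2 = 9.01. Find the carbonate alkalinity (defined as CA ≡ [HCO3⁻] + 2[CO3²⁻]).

CA = [HCO3⁻] + 2[CO3²⁻] = (α₁ + 2α₂)·DIC
At pH 7.72: [H⁺]/K1 = 10^-1.76 = 0.017378, K2/[H⁺] = 10^-1.29 = 0.051286
α₁ = 1/(1 + 0.017378 + 0.051286) = 1/1.0687 = 0.9357; α₂ = α₁·K2/[H⁺] = 0.04799
α₁ + 2α₂ = 1.0317
CA = 1.0317 × 2.19 = 2.26 mmol/kg

CA = 2.26 mmol/kg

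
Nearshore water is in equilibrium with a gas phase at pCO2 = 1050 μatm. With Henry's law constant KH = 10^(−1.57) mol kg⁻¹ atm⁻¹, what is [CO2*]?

[CO2*] = 28.3 μmol/kg

KH = 10^(−1.57) = 2.692×10^-2 mol kg⁻¹ atm⁻¹
[CO2*] = KH · pCO2 = 2.692×10^-2 × 1050×10^-6 atm = 2.83×10^-5 mol/kg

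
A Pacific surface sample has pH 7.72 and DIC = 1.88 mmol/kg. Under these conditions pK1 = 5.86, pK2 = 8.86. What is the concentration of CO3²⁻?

[CO3²⁻] = 0.125 mmol/kg

α₂ = 1 / (1 + [H⁺]/K2 + [H⁺]²/(K1K2)) = 1 / (1 + 10^+1.14 + 10^-0.72)
   = 1 / (1 + 13.804 + 0.19055) = 1/14.994 = 0.06669
[CO3²⁻] = α₂ × DIC = 0.06669 × 1.88 = 0.125 mmol/kg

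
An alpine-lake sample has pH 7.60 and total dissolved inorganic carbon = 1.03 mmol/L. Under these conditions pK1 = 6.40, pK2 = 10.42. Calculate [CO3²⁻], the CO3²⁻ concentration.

α₂ = 1 / (1 + [H⁺]/K2 + [H⁺]²/(K1K2)) = 1 / (1 + 10^+2.82 + 10^+1.62)
   = 1 / (1 + 660.69 + 41.687) = 1/703.38 = 0.001422
[CO3²⁻] = α₂ × DIC = 0.001422 × 1.03 = 0.00146 mmol/L = 1.46 μmol/L

[CO3²⁻] = 1.46 μmol/L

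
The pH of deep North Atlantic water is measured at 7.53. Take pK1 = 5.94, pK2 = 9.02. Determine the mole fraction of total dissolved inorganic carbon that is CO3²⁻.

α₂ = 1 / (1 + [H⁺]/K2 + [H⁺]²/(K1K2)) = 1 / (1 + 10^+1.49 + 10^-0.10)
   = 1 / (1 + 30.903 + 0.79433) = 1/32.697 = 0.03058

α₂ = 0.0306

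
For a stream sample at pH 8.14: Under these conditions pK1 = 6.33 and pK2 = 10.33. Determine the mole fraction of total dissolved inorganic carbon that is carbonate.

α₂ = 1 / (1 + [H⁺]/K2 + [H⁺]²/(K1K2)) = 1 / (1 + 10^+2.19 + 10^+0.38)
   = 1 / (1 + 154.88 + 2.3988) = 1/158.28 = 0.006318

α₂ = 0.00632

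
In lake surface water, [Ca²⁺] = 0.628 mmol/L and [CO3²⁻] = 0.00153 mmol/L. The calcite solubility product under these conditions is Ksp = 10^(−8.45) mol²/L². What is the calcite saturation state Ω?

Ksp = 10^(−8.45) = 3.548×10^-9
Ω = [Ca²⁺][CO3²⁻]/Ksp = (0.628×10^-3)(0.00153×10^-3) / 3.548×10^-9 = 0.271

Ω = 0.271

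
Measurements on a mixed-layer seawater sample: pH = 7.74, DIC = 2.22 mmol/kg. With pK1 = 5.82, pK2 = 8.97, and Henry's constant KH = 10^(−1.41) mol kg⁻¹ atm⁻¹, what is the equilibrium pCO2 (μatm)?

pCO2 = 641 μatm

α₀ = 1 / (1 + K1/[H⁺] + K1K2/[H⁺]²) = 1 / (1 + 10^+1.92 + 10^+0.69)
   = 1 / (1 + 83.176 + 4.8978) = 1/89.074 = 0.01123
[CO2*] = α₀ × DIC = 0.01123 × 2.22 = 0.02492 mmol/kg
pCO2 = [CO2*]/KH = 2.492×10^-5 / 3.890×10^-2 = 641 μatm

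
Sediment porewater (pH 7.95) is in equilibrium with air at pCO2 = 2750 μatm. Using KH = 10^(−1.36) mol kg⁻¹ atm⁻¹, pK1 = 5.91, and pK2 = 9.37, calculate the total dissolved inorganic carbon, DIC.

[CO2*] = KH · pCO2 = 10^(−1.36) × 2750×10^-6 = 1.200×10^-4 mol/kg
α₀ = 1/(1 + K1/[H⁺] + K1K2/[H⁺]²) = 1/(1 + 10^+2.04 + 10^+0.62) = 0.008710
DIC = [CO2*]/α₀ = 1.200×10^-4 / 0.008710 = 13.8 mmol/kg

DIC = 13.8 mmol/kg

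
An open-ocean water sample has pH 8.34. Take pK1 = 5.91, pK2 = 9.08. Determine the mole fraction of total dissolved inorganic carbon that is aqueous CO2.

α₀ = 0.00313

α₀ = 1 / (1 + K1/[H⁺] + K1K2/[H⁺]²) = 1 / (1 + 10^+2.43 + 10^+1.69)
   = 1 / (1 + 269.15 + 48.978) = 1/319.13 = 0.003134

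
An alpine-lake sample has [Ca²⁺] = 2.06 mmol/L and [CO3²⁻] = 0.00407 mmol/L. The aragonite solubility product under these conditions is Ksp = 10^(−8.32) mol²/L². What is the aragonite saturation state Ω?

Ksp = 10^(−8.32) = 4.786×10^-9
Ω = [Ca²⁺][CO3²⁻]/Ksp = (2.06×10^-3)(0.00407×10^-3) / 4.786×10^-9 = 1.75

Ω = 1.75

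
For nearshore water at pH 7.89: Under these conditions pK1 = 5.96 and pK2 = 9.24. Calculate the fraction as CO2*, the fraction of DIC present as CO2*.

α₀ = 0.0111

α₀ = 1 / (1 + K1/[H⁺] + K1K2/[H⁺]²) = 1 / (1 + 10^+1.93 + 10^+0.58)
   = 1 / (1 + 85.114 + 3.8019) = 1/89.916 = 0.01112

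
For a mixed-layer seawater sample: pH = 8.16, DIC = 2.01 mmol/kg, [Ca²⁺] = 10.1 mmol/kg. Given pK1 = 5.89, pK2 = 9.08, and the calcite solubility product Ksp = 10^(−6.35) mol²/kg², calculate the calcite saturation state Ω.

α₂ = 1 / (1 + [H⁺]/K2 + [H⁺]²/(K1K2)) = 1 / (1 + 10^+0.92 + 10^-1.35)
   = 1 / (1 + 8.3176 + 0.044668) = 1/9.3623 = 0.1068
[CO3²⁻] = α₂ × DIC = 0.1068 × 2.01 = 0.2147 mmol/kg
Ksp = 10^(−6.35) = 4.467×10^-7
Ω = [Ca²⁺][CO3²⁻]/Ksp = (10.1×10^-3)(2.147×10^-4) / 4.467×10^-7 = 4.85

Ω = 4.85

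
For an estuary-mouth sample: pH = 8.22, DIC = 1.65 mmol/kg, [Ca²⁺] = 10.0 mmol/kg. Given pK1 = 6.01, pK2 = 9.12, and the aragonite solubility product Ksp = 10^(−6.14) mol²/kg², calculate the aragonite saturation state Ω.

α₂ = 1 / (1 + [H⁺]/K2 + [H⁺]²/(K1K2)) = 1 / (1 + 10^+0.90 + 10^-1.31)
   = 1 / (1 + 7.9433 + 0.048978) = 1/8.9923 = 0.1112
[CO3²⁻] = α₂ × DIC = 0.1112 × 1.65 = 0.1835 mmol/kg
Ksp = 10^(−6.14) = 7.244×10^-7
Ω = [Ca²⁺][CO3²⁻]/Ksp = (10.0×10^-3)(1.835×10^-4) / 7.244×10^-7 = 2.53

Ω = 2.53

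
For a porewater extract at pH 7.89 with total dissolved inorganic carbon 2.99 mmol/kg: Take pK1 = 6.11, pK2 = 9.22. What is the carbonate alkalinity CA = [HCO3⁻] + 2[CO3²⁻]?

CA = [HCO3⁻] + 2[CO3²⁻] = (α₁ + 2α₂)·DIC
At pH 7.89: [H⁺]/K1 = 10^-1.78 = 0.016596, K2/[H⁺] = 10^-1.33 = 0.046774
α₁ = 1/(1 + 0.016596 + 0.046774) = 1/1.0634 = 0.9404; α₂ = α₁·K2/[H⁺] = 0.04399
α₁ + 2α₂ = 1.0284
CA = 1.0284 × 2.99 = 3.07 mmol/kg

CA = 3.07 mmol/kg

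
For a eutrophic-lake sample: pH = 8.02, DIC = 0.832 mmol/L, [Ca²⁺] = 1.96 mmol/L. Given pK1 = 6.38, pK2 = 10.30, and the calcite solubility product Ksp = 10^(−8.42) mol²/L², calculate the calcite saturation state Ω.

α₂ = 1 / (1 + [H⁺]/K2 + [H⁺]²/(K1K2)) = 1 / (1 + 10^+2.28 + 10^+0.64)
   = 1 / (1 + 190.55 + 4.3652) = 1/195.91 = 0.005104
[CO3²⁻] = α₂ × DIC = 0.005104 × 0.832 = 0.004247 mmol/L = 4.247 μmol/L
Ksp = 10^(−8.42) = 3.802×10^-9
Ω = [Ca²⁺][CO3²⁻]/Ksp = (1.96×10^-3)(4.247×10^-6) / 3.802×10^-9 = 2.19

Ω = 2.19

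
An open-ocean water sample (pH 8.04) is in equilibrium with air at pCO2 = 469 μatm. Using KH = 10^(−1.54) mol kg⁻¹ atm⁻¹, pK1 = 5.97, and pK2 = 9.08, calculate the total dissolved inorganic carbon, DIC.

DIC = 1.75 mmol/kg

[CO2*] = KH · pCO2 = 10^(−1.54) × 469×10^-6 = 1.353×10^-5 mol/kg
α₀ = 1/(1 + K1/[H⁺] + K1K2/[H⁺]²) = 1/(1 + 10^+2.07 + 10^+1.03) = 0.007740
DIC = [CO2*]/α₀ = 1.353×10^-5 / 0.007740 = 1.75 mmol/kg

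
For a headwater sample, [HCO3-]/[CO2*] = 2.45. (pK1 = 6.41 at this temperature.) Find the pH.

From K1 = [H⁺][HCO3-]/[CO2*]:  pH = pK1 + log₁₀([HCO3-]/[CO2*])
log₁₀(2.45) = +0.389
pH = 6.41 + (+0.389) = 6.80

pH = 6.80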